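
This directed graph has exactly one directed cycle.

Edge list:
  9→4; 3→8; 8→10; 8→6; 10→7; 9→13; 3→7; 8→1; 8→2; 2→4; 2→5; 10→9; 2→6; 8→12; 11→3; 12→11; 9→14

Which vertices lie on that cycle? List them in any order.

3, 8, 11, 12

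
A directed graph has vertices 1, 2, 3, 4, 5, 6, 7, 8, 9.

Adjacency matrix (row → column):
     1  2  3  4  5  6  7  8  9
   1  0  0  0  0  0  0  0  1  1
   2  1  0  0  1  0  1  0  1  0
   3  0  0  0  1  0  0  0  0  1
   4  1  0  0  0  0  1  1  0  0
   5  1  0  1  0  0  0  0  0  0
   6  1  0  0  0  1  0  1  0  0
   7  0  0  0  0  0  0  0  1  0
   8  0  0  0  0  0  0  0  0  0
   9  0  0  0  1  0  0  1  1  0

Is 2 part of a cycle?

No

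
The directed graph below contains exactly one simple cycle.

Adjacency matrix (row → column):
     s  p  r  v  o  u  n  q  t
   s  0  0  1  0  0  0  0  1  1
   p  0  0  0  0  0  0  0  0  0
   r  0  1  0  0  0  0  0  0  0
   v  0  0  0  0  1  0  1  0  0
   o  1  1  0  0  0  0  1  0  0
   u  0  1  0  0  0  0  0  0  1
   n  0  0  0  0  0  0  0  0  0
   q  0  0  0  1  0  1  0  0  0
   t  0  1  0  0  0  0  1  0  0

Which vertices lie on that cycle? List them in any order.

o, q, s, v

DFS with gray/black marking from s:
s gray
  r gray
    p gray
    p black
  r black
  t gray
    n gray
    n black
    t→p: p black — skip
  t black
  q gray
    v gray
      o gray
        o→s: s is gray → back edge
Back edge closes the cycle s → q → v → o → s; its vertices are {o, q, s, v}.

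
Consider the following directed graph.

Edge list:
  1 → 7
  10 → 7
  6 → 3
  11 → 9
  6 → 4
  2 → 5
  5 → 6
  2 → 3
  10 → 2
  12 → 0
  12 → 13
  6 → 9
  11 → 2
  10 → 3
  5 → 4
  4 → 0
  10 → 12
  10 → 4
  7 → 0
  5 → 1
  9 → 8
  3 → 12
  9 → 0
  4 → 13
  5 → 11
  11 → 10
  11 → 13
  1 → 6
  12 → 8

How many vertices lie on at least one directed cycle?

4

A vertex is on a directed cycle iff it belongs to a strongly connected component of size ≥ 2 (or has a self-loop).
The vertices on cycles are {2, 5, 10, 11} — 4 in total.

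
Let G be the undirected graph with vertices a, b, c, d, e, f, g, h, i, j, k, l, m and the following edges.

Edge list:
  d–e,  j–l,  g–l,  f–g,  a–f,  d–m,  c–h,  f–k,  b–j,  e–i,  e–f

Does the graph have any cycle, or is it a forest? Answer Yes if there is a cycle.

No

DFS, tracking each vertex's parent; an edge to a visited non-parent vertex closes a cycle.
Start from a:
visit a (parent –)
  visit f (parent a)
    visit k (parent f)
      k–f: parent, skip
    f–a: parent, skip
    visit e (parent f)
      visit i (parent e)
        i–e: parent, skip
      visit d (parent e)
        d–e: parent, skip
        visit m (parent d)
          m–d: parent, skip
      e–f: parent, skip
    visit g (parent f)
      g–f: parent, skip
      visit l (parent g)
        visit j (parent l)
          visit b (parent j)
            b–j: parent, skip
          j–l: parent, skip
        l–g: parent, skip
visit c (parent –)
  visit h (parent c)
    h–c: parent, skip
No non-parent visited neighbor found — the graph is a forest.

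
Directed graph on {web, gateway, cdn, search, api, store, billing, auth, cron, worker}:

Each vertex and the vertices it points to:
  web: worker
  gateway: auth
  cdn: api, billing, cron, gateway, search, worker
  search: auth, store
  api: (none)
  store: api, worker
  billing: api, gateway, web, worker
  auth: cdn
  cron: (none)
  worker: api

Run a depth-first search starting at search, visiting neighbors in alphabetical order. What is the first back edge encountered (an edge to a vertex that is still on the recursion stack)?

DFS from search (visiting neighbors in alphabetical order); mark gray on enter, black on exit:
search gray
  auth gray
    cdn gray
      api gray
      api black
      billing gray
        billing→api: api black — skip
        gateway gray
          gateway→auth: auth is gray → back edge
First back edge: gateway → auth.

gateway->auth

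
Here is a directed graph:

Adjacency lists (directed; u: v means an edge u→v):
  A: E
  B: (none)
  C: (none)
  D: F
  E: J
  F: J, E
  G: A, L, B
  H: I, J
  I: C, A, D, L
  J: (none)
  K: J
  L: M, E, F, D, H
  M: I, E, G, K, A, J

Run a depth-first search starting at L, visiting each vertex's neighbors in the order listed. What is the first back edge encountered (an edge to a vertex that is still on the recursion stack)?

DFS from L (visiting each vertex's neighbors in the order listed); mark gray on enter, black on exit:
L gray
  M gray
    I gray
      C gray
      C black
      A gray
        E gray
          J gray
          J black
        E black
      A black
      D gray
        F gray
          F→J: J black — skip
          F→E: E black — skip
        F black
      D black
      I→L: L is gray → back edge
First back edge: I → L.

I→L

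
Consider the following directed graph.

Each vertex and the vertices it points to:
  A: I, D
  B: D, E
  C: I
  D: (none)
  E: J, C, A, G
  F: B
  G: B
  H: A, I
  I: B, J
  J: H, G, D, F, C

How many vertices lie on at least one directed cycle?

A vertex is on a directed cycle iff it belongs to a strongly connected component of size ≥ 2 (or has a self-loop).
The vertices on cycles are {A, B, C, E, F, G, H, I, J} — 9 in total.

9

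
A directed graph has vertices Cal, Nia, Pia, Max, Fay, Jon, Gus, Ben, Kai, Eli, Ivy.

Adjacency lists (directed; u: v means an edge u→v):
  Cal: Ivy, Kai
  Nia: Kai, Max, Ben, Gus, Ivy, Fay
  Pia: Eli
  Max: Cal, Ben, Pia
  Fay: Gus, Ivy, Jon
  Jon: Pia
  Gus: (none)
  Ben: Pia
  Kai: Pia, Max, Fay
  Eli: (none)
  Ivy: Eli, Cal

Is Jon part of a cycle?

No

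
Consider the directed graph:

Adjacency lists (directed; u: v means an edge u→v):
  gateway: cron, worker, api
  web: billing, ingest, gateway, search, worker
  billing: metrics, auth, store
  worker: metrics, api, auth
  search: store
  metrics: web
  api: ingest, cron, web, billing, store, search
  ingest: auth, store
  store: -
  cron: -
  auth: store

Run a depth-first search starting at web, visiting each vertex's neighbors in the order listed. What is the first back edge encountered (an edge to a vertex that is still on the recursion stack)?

metrics->web

DFS from web (visiting each vertex's neighbors in the order listed); mark gray on enter, black on exit:
web gray
  billing gray
    metrics gray
      metrics→web: web is gray → back edge
First back edge: metrics → web.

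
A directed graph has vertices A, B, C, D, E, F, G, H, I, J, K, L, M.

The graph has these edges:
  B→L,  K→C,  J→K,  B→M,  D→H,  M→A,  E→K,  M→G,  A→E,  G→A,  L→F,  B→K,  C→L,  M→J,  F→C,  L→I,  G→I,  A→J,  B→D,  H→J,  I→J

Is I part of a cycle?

Yes

I is on a cycle iff I can reach itself via ≥1 edge.
I → J → K → C → L → I — yes.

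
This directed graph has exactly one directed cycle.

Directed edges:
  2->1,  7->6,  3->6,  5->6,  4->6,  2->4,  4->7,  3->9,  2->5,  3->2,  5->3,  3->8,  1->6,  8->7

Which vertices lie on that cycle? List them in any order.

DFS with gray/black marking from 3:
3 gray
  2 gray
    4 gray
      6 gray
      6 black
      7 gray
        7→6: 6 black — skip
      7 black
    4 black
    1 gray
      1→6: 6 black — skip
    1 black
    5 gray
      5→3: 3 is gray → back edge
Back edge closes the cycle 3 → 2 → 5 → 3; its vertices are {2, 3, 5}.

2, 3, 5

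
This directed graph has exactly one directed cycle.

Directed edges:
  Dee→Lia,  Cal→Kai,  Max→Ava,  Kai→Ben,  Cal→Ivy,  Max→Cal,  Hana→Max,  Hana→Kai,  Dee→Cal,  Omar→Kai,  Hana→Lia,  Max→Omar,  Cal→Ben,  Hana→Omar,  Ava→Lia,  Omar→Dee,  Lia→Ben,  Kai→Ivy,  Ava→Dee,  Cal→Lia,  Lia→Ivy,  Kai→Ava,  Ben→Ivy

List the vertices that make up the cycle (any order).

Ava, Cal, Dee, Kai

DFS with gray/black marking from Ava:
Ava gray
  Lia gray
    Ivy gray
    Ivy black
    Ben gray
      Ben→Ivy: Ivy black — skip
    Ben black
  Lia black
  Dee gray
    Cal gray
      Cal→Lia: Lia black — skip
      Cal→Ben: Ben black — skip
      Kai gray
        Kai→Ben: Ben black — skip
        Kai→Ava: Ava is gray → back edge
Back edge closes the cycle Ava → Dee → Cal → Kai → Ava; its vertices are {Ava, Cal, Dee, Kai}.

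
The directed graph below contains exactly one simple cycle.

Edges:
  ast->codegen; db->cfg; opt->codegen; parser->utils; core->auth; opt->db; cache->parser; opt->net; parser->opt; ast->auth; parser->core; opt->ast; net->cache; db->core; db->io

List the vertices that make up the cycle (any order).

net, opt, cache, parser

DFS with gray/black marking from opt:
opt gray
  codegen gray
  codegen black
  net gray
    cache gray
      parser gray
        parser→opt: opt is gray → back edge
Back edge closes the cycle opt → net → cache → parser → opt; its vertices are {net, opt, cache, parser}.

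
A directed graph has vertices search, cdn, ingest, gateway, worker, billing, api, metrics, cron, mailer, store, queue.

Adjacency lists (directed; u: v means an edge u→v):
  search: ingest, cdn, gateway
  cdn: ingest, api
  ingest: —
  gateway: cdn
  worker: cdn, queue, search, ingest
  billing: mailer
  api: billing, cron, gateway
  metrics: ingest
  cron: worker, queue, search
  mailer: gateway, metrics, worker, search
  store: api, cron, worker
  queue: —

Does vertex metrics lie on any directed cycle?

metrics lies on a cycle iff there is a path from metrics back to itself.
Exploring from metrics, it never reaches itself; equivalently, its strongly connected component is a singleton.

No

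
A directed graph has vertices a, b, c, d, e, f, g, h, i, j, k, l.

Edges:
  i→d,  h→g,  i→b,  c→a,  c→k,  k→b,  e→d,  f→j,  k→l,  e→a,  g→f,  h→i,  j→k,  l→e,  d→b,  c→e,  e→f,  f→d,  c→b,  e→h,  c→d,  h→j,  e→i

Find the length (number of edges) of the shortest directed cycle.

For each vertex v, BFS finds the shortest path from v back to v.
The shortest such closed walk is e → h → j → k → l → e, length 5.

5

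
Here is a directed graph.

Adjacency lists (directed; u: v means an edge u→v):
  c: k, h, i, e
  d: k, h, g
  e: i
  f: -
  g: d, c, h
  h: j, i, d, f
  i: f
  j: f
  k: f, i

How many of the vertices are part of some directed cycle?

A vertex is on a directed cycle iff it belongs to a strongly connected component of size ≥ 2 (or has a self-loop).
The vertices on cycles are {c, d, g, h} — 4 in total.

4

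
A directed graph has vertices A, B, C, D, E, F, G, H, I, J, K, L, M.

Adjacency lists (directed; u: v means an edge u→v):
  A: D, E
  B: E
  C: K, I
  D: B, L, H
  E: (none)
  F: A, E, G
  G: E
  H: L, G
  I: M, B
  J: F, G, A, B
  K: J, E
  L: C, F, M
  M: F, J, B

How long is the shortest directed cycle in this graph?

For each vertex v, BFS finds the shortest path from v back to v.
The shortest such closed walk is D → L → F → A → D, length 4.

4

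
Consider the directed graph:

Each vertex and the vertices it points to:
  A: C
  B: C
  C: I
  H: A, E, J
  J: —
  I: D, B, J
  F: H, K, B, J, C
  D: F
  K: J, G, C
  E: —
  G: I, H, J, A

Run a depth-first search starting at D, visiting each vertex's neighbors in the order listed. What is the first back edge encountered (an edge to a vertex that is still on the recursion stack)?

I→D

DFS from D (visiting each vertex's neighbors in the order listed); mark gray on enter, black on exit:
D gray
  F gray
    H gray
      A gray
        C gray
          I gray
            I→D: D is gray → back edge
First back edge: I → D.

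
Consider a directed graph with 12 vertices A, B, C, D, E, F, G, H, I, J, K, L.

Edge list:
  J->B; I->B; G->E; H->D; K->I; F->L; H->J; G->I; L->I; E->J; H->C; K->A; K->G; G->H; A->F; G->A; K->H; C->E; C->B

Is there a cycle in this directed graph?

No

DFS with white/gray/black marking, starting from F:
F gray
  L gray
    I gray
      B gray
      B black
    I black
  L black
F black
A gray
  A→F: F black — skip
A black
C gray
  C→B: B black — skip
  E gray
    J gray
      J→B: B black — skip
    J black
  E black
C black
D gray
D black
G gray
  G→E: E black — skip
  H gray
    H→D: D black — skip
    H→C: C black — skip
    H→J: J black — skip
  H black
  G→A: A black — skip
  G→I: I black — skip
G black
K gray
  K→H: H black — skip
  K→I: I black — skip
  K→A: A black — skip
  K→G: G black — skip
K black
Every edge goes to a white or black vertex — no back edge, so the graph is acyclic.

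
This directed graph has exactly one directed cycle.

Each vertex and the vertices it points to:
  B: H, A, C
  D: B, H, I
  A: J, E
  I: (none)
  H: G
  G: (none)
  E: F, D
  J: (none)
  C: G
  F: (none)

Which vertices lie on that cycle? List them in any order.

DFS with gray/black marking from A:
A gray
  J gray
  J black
  E gray
    F gray
    F black
    D gray
      B gray
        H gray
          G gray
          G black
        H black
        B→A: A is gray → back edge
Back edge closes the cycle A → E → D → B → A; its vertices are {A, B, D, E}.

A, B, D, E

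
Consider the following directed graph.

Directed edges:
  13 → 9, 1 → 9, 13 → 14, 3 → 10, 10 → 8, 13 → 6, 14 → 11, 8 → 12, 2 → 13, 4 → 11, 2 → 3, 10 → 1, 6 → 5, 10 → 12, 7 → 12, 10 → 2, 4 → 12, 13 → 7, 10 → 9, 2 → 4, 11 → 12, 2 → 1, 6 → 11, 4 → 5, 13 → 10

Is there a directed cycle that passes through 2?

2 is on a cycle iff 2 can reach itself via ≥1 edge.
2 → 13 → 10 → 2 — yes.

Yes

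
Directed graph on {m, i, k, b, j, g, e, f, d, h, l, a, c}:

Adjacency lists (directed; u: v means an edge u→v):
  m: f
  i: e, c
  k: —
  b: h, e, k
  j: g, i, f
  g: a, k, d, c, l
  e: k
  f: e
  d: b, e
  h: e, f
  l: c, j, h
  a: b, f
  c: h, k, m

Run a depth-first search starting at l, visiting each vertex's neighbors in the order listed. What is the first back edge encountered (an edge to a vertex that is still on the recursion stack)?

DFS from l (visiting each vertex's neighbors in the order listed); mark gray on enter, black on exit:
l gray
  c gray
    h gray
      e gray
        k gray
        k black
      e black
      f gray
        f→e: e black — skip
      f black
    h black
    c→k: k black — skip
    m gray
      m→f: f black — skip
    m black
  c black
  j gray
    g gray
      a gray
        b gray
          b→h: h black — skip
          b→e: e black — skip
          b→k: k black — skip
        b black
        a→f: f black — skip
      a black
      g→k: k black — skip
      d gray
        d→b: b black — skip
        d→e: e black — skip
      d black
      g→c: c black — skip
      g→l: l is gray → back edge
First back edge: g → l.

g→l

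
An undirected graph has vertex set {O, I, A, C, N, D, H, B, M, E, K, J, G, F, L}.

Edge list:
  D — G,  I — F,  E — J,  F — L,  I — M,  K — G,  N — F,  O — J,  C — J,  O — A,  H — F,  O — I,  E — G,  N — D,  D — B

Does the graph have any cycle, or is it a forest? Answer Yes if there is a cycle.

Yes

DFS, tracking each vertex's parent; an edge to a visited non-parent vertex closes a cycle.
Start from J:
visit J (parent –)
  visit C (parent J)
    C–J: parent, skip
  visit E (parent J)
    visit G (parent E)
      G–E: parent, skip
      visit D (parent G)
        D–G: parent, skip
        visit B (parent D)
          B–D: parent, skip
        visit N (parent D)
          N–D: parent, skip
          visit F (parent N)
            visit H (parent F)
              H–F: parent, skip
            visit I (parent F)
              visit M (parent I)
                M–I: parent, skip
              visit O (parent I)
                O–I: parent, skip
                O–J: J visited and ≠ parent → cycle
Cycle: J – E – G – D – N – F – I – O – J.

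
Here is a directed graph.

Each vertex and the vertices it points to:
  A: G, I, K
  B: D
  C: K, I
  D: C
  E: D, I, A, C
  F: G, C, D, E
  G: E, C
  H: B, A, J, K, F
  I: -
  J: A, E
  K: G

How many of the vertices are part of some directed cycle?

A vertex is on a directed cycle iff it belongs to a strongly connected component of size ≥ 2 (or has a self-loop).
The vertices on cycles are {A, C, D, E, G, K} — 6 in total.

6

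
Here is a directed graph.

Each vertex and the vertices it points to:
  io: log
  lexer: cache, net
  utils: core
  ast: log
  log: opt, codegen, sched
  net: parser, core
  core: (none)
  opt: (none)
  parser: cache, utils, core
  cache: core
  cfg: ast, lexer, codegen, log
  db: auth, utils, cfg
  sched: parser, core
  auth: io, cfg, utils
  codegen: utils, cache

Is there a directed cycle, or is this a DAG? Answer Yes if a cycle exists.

DFS with white/gray/black marking, starting from lexer:
lexer gray
  cache gray
    core gray
    core black
  cache black
  net gray
    parser gray
      parser→cache: cache black — skip
      utils gray
        utils→core: core black — skip
      utils black
      parser→core: core black — skip
    parser black
    net→core: core black — skip
  net black
lexer black
io gray
  log gray
    opt gray
    opt black
    codegen gray
      codegen→utils: utils black — skip
      codegen→cache: cache black — skip
    codegen black
    sched gray
      sched→parser: parser black — skip
      sched→core: core black — skip
    sched black
  log black
io black
ast gray
  ast→log: log black — skip
ast black
cfg gray
  cfg→ast: ast black — skip
  cfg→lexer: lexer black — skip
  cfg→codegen: codegen black — skip
  cfg→log: log black — skip
cfg black
db gray
  auth gray
    auth→io: io black — skip
    auth→cfg: cfg black — skip
    auth→utils: utils black — skip
  auth black
  db→utils: utils black — skip
  db→cfg: cfg black — skip
db black
Every edge goes to a white or black vertex — no back edge, so the graph is acyclic.

No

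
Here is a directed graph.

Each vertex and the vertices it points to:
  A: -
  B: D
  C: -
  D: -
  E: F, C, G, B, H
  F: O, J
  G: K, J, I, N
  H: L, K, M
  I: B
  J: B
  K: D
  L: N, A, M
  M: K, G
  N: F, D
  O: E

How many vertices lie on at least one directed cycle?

8

A vertex is on a directed cycle iff it belongs to a strongly connected component of size ≥ 2 (or has a self-loop).
The vertices on cycles are {E, F, G, H, L, M, N, O} — 8 in total.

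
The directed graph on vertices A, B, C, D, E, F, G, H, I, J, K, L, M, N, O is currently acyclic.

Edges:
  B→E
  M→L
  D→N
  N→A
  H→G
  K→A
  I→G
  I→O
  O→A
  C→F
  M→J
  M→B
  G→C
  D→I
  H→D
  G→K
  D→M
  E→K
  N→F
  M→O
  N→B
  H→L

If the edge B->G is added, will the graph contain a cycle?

No

Adding B→G creates a cycle iff G can already reach B.
Explore from G: no path reaches B. The graph stays acyclic.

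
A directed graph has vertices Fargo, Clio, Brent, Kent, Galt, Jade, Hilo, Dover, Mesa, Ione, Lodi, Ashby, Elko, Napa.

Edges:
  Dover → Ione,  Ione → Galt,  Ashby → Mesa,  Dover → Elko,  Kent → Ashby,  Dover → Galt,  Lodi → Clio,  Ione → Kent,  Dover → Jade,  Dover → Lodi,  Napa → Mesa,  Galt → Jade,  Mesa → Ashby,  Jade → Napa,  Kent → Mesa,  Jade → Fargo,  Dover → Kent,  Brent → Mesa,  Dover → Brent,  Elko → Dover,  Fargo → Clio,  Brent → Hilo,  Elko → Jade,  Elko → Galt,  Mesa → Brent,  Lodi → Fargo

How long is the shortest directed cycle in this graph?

2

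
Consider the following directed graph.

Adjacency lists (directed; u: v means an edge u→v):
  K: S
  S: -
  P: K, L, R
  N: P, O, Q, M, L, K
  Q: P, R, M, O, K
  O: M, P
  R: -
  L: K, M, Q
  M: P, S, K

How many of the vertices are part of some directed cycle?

5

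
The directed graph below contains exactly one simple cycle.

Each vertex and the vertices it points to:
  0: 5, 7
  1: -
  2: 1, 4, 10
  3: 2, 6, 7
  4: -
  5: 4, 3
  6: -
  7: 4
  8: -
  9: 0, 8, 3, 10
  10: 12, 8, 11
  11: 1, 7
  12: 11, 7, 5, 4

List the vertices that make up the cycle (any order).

2, 3, 5, 10, 12

DFS with gray/black marking from 3:
3 gray
  2 gray
    1 gray
    1 black
    4 gray
    4 black
    10 gray
      12 gray
        11 gray
          11→1: 1 black — skip
          7 gray
            7→4: 4 black — skip
          7 black
        11 black
        12→7: 7 black — skip
        5 gray
          5→4: 4 black — skip
          5→3: 3 is gray → back edge
Back edge closes the cycle 3 → 2 → 10 → 12 → 5 → 3; its vertices are {2, 3, 5, 10, 12}.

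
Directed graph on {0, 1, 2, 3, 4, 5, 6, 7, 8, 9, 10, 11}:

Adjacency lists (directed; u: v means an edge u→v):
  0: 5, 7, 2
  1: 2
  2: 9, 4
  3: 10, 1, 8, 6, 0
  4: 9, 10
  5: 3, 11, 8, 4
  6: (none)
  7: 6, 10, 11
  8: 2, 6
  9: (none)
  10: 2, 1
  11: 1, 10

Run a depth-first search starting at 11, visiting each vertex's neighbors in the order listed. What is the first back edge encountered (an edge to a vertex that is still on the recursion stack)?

10→2

DFS from 11 (visiting each vertex's neighbors in the order listed); mark gray on enter, black on exit:
11 gray
  1 gray
    2 gray
      9 gray
      9 black
      4 gray
        4→9: 9 black — skip
        10 gray
          10→2: 2 is gray → back edge
First back edge: 10 → 2.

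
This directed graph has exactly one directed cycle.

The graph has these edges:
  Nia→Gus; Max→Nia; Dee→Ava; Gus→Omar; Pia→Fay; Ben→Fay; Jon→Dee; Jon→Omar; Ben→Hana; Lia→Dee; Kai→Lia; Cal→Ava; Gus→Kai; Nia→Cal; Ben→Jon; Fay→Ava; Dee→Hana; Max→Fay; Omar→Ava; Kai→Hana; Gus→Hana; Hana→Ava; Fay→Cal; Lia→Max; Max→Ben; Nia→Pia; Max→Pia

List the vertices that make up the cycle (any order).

DFS with gray/black marking from Max:
Max gray
  Pia gray
    Fay gray
      Ava gray
      Ava black
      Cal gray
        Cal→Ava: Ava black — skip
      Cal black
    Fay black
  Pia black
  Ben gray
    Jon gray
      Dee gray
        Dee→Ava: Ava black — skip
        Hana gray
          Hana→Ava: Ava black — skip
        Hana black
      Dee black
      Omar gray
        Omar→Ava: Ava black — skip
      Omar black
    Jon black
    Ben→Hana: Hana black — skip
    Ben→Fay: Fay black — skip
  Ben black
  Max→Fay: Fay black — skip
  Nia gray
    Nia→Pia: Pia black — skip
    Gus gray
      Kai gray
        Kai→Hana: Hana black — skip
        Lia gray
          Lia→Dee: Dee black — skip
          Lia→Max: Max is gray → back edge
Back edge closes the cycle Max → Nia → Gus → Kai → Lia → Max; its vertices are {Gus, Kai, Lia, Max, Nia}.

Gus, Kai, Lia, Max, Nia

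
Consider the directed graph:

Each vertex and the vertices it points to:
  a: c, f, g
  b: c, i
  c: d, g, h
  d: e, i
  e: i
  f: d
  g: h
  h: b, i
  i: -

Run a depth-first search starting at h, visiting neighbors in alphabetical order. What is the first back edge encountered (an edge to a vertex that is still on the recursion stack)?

DFS from h (visiting neighbors in alphabetical order); mark gray on enter, black on exit:
h gray
  b gray
    c gray
      d gray
        e gray
          i gray
          i black
        e black
        d→i: i black — skip
      d black
      g gray
        g→h: h is gray → back edge
First back edge: g → h.

g→h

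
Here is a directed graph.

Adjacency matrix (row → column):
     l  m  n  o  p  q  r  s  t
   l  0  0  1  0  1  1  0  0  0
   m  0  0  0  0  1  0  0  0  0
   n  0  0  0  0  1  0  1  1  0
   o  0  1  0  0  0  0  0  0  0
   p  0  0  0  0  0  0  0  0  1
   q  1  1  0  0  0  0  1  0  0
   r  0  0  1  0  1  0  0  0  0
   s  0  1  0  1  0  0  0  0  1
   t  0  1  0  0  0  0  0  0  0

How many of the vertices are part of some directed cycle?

A vertex is on a directed cycle iff it belongs to a strongly connected component of size ≥ 2 (or has a self-loop).
The vertices on cycles are {l, m, n, p, q, r, t} — 7 in total.

7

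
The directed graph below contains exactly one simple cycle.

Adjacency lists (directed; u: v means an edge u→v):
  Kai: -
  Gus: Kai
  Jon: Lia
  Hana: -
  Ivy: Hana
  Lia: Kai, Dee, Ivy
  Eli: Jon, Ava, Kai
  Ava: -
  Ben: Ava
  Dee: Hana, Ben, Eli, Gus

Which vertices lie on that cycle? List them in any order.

Dee, Eli, Jon, Lia

DFS with gray/black marking from Lia:
Lia gray
  Kai gray
  Kai black
  Dee gray
    Hana gray
    Hana black
    Ben gray
      Ava gray
      Ava black
    Ben black
    Eli gray
      Jon gray
        Jon→Lia: Lia is gray → back edge
Back edge closes the cycle Lia → Dee → Eli → Jon → Lia; its vertices are {Dee, Eli, Jon, Lia}.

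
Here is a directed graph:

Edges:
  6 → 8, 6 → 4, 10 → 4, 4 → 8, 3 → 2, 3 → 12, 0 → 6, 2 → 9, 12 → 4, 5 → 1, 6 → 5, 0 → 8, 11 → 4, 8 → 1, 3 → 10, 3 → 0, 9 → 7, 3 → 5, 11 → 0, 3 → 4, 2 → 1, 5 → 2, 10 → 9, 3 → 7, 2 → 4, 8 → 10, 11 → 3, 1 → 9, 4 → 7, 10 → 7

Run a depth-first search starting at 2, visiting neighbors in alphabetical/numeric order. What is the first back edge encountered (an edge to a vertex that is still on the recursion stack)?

10→4

DFS from 2 (visiting neighbors in alphabetical/numeric order); mark gray on enter, black on exit:
2 gray
  1 gray
    9 gray
      7 gray
      7 black
    9 black
  1 black
  4 gray
    4→7: 7 black — skip
    8 gray
      8→1: 1 black — skip
      10 gray
        10→4: 4 is gray → back edge
First back edge: 10 → 4.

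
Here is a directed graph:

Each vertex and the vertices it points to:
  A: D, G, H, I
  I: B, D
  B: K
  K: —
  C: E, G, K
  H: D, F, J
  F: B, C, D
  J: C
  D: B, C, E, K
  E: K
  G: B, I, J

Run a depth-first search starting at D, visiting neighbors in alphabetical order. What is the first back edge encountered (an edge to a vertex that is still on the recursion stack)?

DFS from D (visiting neighbors in alphabetical order); mark gray on enter, black on exit:
D gray
  B gray
    K gray
    K black
  B black
  C gray
    E gray
      E→K: K black — skip
    E black
    G gray
      G→B: B black — skip
      I gray
        I→B: B black — skip
        I→D: D is gray → back edge
First back edge: I → D.

I->D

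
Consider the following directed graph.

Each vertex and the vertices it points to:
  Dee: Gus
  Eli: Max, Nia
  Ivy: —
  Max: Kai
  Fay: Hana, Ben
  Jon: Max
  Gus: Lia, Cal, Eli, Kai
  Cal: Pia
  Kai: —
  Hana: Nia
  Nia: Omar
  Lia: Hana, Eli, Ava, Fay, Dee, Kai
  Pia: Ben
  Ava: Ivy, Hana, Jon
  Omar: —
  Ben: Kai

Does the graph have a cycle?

DFS with white/gray/black marking, starting from Max:
Max gray
  Kai gray
  Kai black
Max black
Dee gray
  Gus gray
    Lia gray
      Hana gray
        Nia gray
          Omar gray
          Omar black
        Nia black
      Hana black
      Eli gray
        Eli→Max: Max black — skip
        Eli→Nia: Nia black — skip
      Eli black
      Ava gray
        Ivy gray
        Ivy black
        Ava→Hana: Hana black — skip
        Jon gray
          Jon→Max: Max black — skip
        Jon black
      Ava black
      Fay gray
        Fay→Hana: Hana black — skip
        Ben gray
          Ben→Kai: Kai black — skip
        Ben black
      Fay black
      Lia→Dee: Dee is gray → back edge
Back edge found, so a cycle exists: Dee → Gus → Lia → Dee.

Yes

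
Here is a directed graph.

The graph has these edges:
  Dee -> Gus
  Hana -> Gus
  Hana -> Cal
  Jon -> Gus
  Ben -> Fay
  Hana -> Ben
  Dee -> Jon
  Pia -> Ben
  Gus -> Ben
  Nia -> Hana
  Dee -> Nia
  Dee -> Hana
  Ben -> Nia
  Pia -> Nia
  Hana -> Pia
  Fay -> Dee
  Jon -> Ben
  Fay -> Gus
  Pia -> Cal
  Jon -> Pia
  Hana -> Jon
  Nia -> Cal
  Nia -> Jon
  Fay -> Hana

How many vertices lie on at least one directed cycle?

8

A vertex is on a directed cycle iff it belongs to a strongly connected component of size ≥ 2 (or has a self-loop).
The vertices on cycles are {Ben, Dee, Fay, Gus, Jon, Nia, Pia, Hana} — 8 in total.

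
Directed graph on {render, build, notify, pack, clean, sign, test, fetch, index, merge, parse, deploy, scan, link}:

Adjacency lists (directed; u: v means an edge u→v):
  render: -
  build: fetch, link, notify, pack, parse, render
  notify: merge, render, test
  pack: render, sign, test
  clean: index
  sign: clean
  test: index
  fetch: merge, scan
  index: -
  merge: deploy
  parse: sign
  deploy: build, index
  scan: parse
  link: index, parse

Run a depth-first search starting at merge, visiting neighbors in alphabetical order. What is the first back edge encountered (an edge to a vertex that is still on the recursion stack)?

fetch→merge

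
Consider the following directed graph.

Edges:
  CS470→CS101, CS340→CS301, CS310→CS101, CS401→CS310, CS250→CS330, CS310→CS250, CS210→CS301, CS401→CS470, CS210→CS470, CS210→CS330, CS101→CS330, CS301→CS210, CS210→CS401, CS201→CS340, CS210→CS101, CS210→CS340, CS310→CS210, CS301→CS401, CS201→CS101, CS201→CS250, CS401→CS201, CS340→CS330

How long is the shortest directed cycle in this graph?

For each vertex v, BFS finds the shortest path from v back to v.
The shortest such closed walk is CS301 → CS210 → CS301, length 2.

2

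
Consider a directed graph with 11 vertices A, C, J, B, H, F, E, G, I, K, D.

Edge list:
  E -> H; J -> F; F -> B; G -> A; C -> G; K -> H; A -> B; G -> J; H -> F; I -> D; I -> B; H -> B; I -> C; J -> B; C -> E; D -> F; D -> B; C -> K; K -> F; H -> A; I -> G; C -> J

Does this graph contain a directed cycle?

No

DFS with white/gray/black marking, starting from A:
A gray
  B gray
  B black
A black
C gray
  G gray
    G→A: A black — skip
    J gray
      J→B: B black — skip
      F gray
        F→B: B black — skip
      F black
    J black
  G black
  K gray
    K→F: F black — skip
    H gray
      H→B: B black — skip
      H→F: F black — skip
      H→A: A black — skip
    H black
  K black
  C→J: J black — skip
  E gray
    E→H: H black — skip
  E black
C black
I gray
  I→G: G black — skip
  D gray
    D→F: F black — skip
    D→B: B black — skip
  D black
  I→C: C black — skip
  I→B: B black — skip
I black
Every edge goes to a white or black vertex — no back edge, so the graph is acyclic.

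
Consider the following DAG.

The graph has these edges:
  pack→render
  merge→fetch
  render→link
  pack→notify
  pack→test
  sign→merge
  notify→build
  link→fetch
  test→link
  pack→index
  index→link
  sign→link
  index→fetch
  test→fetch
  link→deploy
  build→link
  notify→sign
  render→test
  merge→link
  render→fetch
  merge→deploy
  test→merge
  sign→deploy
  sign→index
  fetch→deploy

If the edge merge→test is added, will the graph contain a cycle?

Adding merge→test creates a cycle iff test can already reach merge.
Path from test: test → merge.
So test → … → merge → test is a cycle.

Yes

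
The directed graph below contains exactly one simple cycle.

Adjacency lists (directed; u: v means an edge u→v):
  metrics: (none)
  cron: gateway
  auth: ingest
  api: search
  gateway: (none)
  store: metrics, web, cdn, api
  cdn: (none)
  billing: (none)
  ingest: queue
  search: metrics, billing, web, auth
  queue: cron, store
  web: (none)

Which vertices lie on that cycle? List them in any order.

api, auth, queue, store, ingest, search

DFS with gray/black marking from queue:
queue gray
  cron gray
    gateway gray
    gateway black
  cron black
  store gray
    metrics gray
    metrics black
    web gray
    web black
    cdn gray
    cdn black
    api gray
      search gray
        search→metrics: metrics black — skip
        billing gray
        billing black
        search→web: web black — skip
        auth gray
          ingest gray
            ingest→queue: queue is gray → back edge
Back edge closes the cycle queue → store → api → search → auth → ingest → queue; its vertices are {api, auth, queue, store, ingest, search}.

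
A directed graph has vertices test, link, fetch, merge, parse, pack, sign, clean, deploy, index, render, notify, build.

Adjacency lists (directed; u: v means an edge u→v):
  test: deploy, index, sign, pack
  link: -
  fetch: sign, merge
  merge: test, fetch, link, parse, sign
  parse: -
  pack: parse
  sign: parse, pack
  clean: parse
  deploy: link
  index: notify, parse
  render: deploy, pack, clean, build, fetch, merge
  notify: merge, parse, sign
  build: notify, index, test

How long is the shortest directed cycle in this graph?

For each vertex v, BFS finds the shortest path from v back to v.
The shortest such closed walk is merge → fetch → merge, length 2.

2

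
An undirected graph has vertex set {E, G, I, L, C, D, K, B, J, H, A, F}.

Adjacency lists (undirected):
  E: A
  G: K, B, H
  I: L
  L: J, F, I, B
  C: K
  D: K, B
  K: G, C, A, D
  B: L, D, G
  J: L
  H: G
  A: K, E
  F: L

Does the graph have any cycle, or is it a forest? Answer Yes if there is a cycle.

Yes

DFS, tracking each vertex's parent; an edge to a visited non-parent vertex closes a cycle.
Start from I:
visit I (parent –)
  visit L (parent I)
    visit J (parent L)
      J–L: parent, skip
    visit F (parent L)
      F–L: parent, skip
    L–I: parent, skip
    visit B (parent L)
      B–L: parent, skip
      visit D (parent B)
        visit K (parent D)
          visit G (parent K)
            G–K: parent, skip
            G–B: B visited and ≠ parent → cycle
Cycle: B – D – K – G – B.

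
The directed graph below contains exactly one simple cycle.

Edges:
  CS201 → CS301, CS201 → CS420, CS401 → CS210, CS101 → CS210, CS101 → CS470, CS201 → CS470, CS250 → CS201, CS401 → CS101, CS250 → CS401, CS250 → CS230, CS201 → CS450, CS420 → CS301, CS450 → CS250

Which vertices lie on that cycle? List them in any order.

CS201, CS250, CS450

DFS with gray/black marking from CS250:
CS250 gray
  CS230 gray
  CS230 black
  CS401 gray
    CS210 gray
    CS210 black
    CS101 gray
      CS101→CS210: CS210 black — skip
      CS470 gray
      CS470 black
    CS101 black
  CS401 black
  CS201 gray
    CS450 gray
      CS450→CS250: CS250 is gray → back edge
Back edge closes the cycle CS250 → CS201 → CS450 → CS250; its vertices are {CS201, CS250, CS450}.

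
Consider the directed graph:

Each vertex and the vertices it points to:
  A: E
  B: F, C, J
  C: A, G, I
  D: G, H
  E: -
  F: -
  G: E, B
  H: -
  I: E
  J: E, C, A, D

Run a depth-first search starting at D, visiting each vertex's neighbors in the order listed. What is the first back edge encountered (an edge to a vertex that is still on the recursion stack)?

DFS from D (visiting each vertex's neighbors in the order listed); mark gray on enter, black on exit:
D gray
  G gray
    E gray
    E black
    B gray
      F gray
      F black
      C gray
        A gray
          A→E: E black — skip
        A black
        C→G: G is gray → back edge
First back edge: C → G.

C→G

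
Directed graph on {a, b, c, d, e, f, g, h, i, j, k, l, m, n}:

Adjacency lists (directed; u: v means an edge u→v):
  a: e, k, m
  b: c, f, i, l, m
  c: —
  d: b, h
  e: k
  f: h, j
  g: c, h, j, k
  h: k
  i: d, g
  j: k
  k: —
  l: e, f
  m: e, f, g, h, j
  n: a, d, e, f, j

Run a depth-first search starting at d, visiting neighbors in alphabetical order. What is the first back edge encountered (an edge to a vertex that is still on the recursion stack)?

DFS from d (visiting neighbors in alphabetical order); mark gray on enter, black on exit:
d gray
  b gray
    c gray
    c black
    f gray
      h gray
        k gray
        k black
      h black
      j gray
        j→k: k black — skip
      j black
    f black
    i gray
      i→d: d is gray → back edge
First back edge: i → d.

i→d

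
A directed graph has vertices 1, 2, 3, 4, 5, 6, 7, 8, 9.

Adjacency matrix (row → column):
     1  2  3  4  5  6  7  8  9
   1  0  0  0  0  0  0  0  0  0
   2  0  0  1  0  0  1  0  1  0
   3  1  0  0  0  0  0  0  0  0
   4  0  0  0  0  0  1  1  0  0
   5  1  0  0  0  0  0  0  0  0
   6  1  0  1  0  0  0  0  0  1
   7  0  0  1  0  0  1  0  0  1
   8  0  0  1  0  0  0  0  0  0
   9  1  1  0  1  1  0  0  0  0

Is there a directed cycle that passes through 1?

No

1 lies on a cycle iff there is a path from 1 back to itself.
Exploring from 1, it never reaches itself; equivalently, its strongly connected component is a singleton.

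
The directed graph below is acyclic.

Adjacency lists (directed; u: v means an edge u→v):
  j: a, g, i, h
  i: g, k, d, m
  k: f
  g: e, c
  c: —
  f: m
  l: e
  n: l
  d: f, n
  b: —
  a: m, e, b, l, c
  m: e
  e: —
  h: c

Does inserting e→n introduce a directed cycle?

Yes

Adding e→n creates a cycle iff n can already reach e.
Path from n: n → l → e.
So n → … → e → n is a cycle.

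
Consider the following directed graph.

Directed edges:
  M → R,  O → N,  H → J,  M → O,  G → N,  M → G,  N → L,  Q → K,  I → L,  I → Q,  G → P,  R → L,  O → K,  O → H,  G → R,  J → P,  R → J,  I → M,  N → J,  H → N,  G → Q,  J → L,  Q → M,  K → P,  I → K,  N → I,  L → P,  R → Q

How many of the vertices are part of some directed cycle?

A vertex is on a directed cycle iff it belongs to a strongly connected component of size ≥ 2 (or has a self-loop).
The vertices on cycles are {G, H, I, M, N, O, Q, R} — 8 in total.

8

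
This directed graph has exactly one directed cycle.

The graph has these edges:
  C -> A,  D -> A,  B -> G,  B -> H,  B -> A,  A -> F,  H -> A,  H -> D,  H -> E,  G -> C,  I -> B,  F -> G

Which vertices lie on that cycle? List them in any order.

A, C, F, G

DFS with gray/black marking from G:
G gray
  C gray
    A gray
      F gray
        F→G: G is gray → back edge
Back edge closes the cycle G → C → A → F → G; its vertices are {A, C, F, G}.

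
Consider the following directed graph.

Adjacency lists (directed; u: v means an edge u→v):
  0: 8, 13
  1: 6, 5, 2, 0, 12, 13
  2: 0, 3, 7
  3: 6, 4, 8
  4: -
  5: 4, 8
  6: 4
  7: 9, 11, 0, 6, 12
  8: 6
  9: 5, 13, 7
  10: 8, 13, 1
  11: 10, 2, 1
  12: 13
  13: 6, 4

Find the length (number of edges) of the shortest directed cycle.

2

For each vertex v, BFS finds the shortest path from v back to v.
The shortest such closed walk is 7 → 9 → 7, length 2.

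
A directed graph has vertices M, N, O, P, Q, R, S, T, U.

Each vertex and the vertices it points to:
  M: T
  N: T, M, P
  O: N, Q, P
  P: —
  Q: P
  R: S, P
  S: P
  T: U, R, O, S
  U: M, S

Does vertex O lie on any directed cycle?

O is on a cycle iff O can reach itself via ≥1 edge.
O → N → T → O — yes.

Yes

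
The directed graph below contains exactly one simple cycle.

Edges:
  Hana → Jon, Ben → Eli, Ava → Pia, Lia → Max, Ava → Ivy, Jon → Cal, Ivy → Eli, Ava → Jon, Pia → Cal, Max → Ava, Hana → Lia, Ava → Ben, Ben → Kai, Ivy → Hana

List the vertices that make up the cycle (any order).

DFS with gray/black marking from Ava:
Ava gray
  Ben gray
    Kai gray
    Kai black
    Eli gray
    Eli black
  Ben black
  Ivy gray
    Hana gray
      Lia gray
        Max gray
          Max→Ava: Ava is gray → back edge
Back edge closes the cycle Ava → Ivy → Hana → Lia → Max → Ava; its vertices are {Ava, Ivy, Lia, Max, Hana}.

Ava, Ivy, Lia, Max, Hana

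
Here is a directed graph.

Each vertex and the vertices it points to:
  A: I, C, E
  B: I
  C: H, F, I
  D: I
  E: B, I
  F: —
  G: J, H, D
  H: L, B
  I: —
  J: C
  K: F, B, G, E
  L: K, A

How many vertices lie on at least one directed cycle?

7

A vertex is on a directed cycle iff it belongs to a strongly connected component of size ≥ 2 (or has a self-loop).
The vertices on cycles are {A, C, G, H, J, K, L} — 7 in total.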